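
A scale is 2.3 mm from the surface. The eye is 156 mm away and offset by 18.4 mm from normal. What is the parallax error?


error = h * offset / d
= 2.3 * 18.4 / 156
= 0.2713

0.2713


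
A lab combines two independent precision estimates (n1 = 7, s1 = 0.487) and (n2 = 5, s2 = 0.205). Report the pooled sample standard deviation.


s_p = sqrt(((n1-1)*s1^2 + (n2-1)*s2^2) / (n1+n2-2))
numerator = (7-1)*0.487^2 + (5-1)*0.205^2 = 1.423014 + 0.1681 = 1.591114
denominator = 7 + 5 - 2 = 10
s_p^2 = 1.591114 / 10 = 0.1591114
s_p = sqrt(0.1591114) = 0.3989

0.3989


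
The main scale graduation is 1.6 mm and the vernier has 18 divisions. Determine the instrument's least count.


LC = MSD / n_div
= 1.6 / 18
= 0.0889

0.0889


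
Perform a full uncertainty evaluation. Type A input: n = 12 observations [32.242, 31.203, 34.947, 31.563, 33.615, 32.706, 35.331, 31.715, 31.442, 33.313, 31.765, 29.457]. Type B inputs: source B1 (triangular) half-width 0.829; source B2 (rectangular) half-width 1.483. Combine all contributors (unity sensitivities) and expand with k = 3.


mean = (32.242 + 31.203 + 34.947 + 31.563 + 33.615 + 32.706 + 35.331 + 31.715 + 31.442 + 33.313 + 31.765 + 29.457) / 12 = 32.44158333
s = sqrt(sum((x - mean)^2)/(n-1)) = 1.6533837
u_A = s / sqrt(n) = 1.6533837 / sqrt(12) = 0.47729076
u_B1 = 0.829 / sqrt(6) = 0.33843783
u_B2 = 1.483 / sqrt(3) = 0.85621045
uc = sqrt(0.47729076^2 + 0.33843783^2 + 0.85621045^2) = 1.0370357
U = k * uc = 3 * 1.0370357
U = 3.1111

3.1111


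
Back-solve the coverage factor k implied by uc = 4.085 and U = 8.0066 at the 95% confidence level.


k = U / uc
k = 8.0066 / 4.085
k = 1.96

1.96


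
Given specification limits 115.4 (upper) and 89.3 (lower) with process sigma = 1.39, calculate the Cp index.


Cp = (USL - LSL) / (6 * sigma)
= (115.4 - 89.3) / (6 * 1.39)
= 26.1000 / 8.3400
= 3.1295

3.1295


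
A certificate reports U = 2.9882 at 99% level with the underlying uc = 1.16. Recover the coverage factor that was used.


k = U / uc
k = 2.9882 / 1.16
k = 2.576

2.576


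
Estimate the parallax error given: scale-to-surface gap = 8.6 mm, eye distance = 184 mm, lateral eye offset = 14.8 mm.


error = h * offset / d
= 8.6 * 14.8 / 184
= 0.6917

0.6917


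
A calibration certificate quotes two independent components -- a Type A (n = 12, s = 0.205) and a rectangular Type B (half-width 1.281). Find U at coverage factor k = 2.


u_A = s / sqrt(n) = 0.205 / sqrt(12) = 0.059178403
u_B = half_width / sqrt(3) = 1.281 / sqrt(3) = 0.73958569
uc = sqrt(u_A^2 + u_B^2) = sqrt(0.059178403^2 + 0.73958569^2) = 0.74194951
U = k * uc = 2 * 0.74194951
U = 1.4839

1.4839


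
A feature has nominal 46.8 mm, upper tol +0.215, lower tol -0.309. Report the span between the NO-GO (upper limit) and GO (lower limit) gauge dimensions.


GO = nominal - lower_tol (smallest hole = maximum material condition)
GO = 46.8 - 0.309 = 46.491
NO-GO = nominal + upper_tol (largest hole = least material condition)
NO-GO = 46.8 + 0.215 = 47.015
spread = NO-GO - GO = 47.015 - 46.491 = 0.5240

0.5240


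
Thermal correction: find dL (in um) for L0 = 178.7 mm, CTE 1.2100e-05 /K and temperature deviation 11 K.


dL = L * alpha * dT
= 178.7 * 1.2100e-05 * 11
= 0.0237850 mm
dL_um = 0.0237850 * 1000 = 23.7850 um

23.7850


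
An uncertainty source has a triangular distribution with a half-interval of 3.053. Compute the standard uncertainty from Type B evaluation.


u_B = half_width / sqrt(6)
u_B = 3.053 / 2.4494897
u_B = 1.2464

1.2464


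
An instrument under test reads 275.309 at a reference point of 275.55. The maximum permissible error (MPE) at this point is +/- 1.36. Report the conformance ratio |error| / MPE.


e = indication - reference = 275.309 - 275.55 = -0.2410
|e| = 0.2410
ratio = |e| / MPE = 0.2410 / 1.36
ratio = 0.1772

0.1772


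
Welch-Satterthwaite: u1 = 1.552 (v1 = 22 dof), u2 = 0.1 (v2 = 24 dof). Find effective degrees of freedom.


uc = sqrt(u1^2 + u2^2) = sqrt(1.552^2 + 0.1^2) = 1.5552183
v_eff = uc^4 / (u1^4/v1 + u2^4/v2)
= 1.5552183^4 / (1.552^4/22 + 0.1^4/24)
= 5.8501288 / 0.26372485
v_eff = 22.1827

22.1827


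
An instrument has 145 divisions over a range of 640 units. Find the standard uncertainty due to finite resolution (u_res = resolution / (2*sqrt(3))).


resolution = range / divisions
resolution = 640 / 145 = 4.4137931
u_res = resolution / (2*sqrt(3))
u_res = 4.4137931 / 3.4641016
u_res = 1.2742

1.2742


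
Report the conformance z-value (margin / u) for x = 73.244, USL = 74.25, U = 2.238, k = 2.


u = U / k = 2.238 / 2 = 1.119
margin = |USL - x| = |74.25 - 73.244| = 1.006
z = margin / u = 1.006 / 1.119
z = 0.8990

0.8990


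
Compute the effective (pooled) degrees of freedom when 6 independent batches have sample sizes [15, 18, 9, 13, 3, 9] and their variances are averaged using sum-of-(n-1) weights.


nu = sum_i (n_i - 1)
nu = ((15 - 1) + (18 - 1) + (9 - 1) + (13 - 1) + (3 - 1) + (9 - 1))
nu = 14 + 17 + 8 + 12 + 2 + 8
nu = 61

61


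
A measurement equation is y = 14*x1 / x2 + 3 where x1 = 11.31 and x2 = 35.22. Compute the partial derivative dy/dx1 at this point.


y = 14*x1 / x2 + 3
dy/dx1 = 14/x2
Evaluate at x2 = 35.22: c1 = 14 / 35.22
c1 = 0.3975

0.3975


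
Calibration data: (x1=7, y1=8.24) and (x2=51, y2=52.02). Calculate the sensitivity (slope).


slope = (y2 - y1) / (x2 - x1)
= (52.02 - 8.24) / (51 - 7)
= 43.7800 / 44
= 0.9950

0.9950


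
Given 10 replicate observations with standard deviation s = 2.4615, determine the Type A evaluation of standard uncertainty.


u_A = s / sqrt(n)
u_A = 2.4615 / sqrt(10)
u_A = 2.4615 / 3.1622777
u_A = 0.7784

0.7784


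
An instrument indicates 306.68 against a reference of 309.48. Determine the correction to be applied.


Correction = standard - reading
= 309.48 - 306.68
= 2.8000

2.8000


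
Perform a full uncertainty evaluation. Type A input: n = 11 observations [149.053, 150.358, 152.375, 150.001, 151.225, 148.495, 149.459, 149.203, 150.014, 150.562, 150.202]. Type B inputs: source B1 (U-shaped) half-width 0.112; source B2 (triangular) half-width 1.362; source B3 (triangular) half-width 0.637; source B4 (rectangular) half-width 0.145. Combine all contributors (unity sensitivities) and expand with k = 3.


mean = (149.053 + 150.358 + 152.375 + 150.001 + 151.225 + 148.495 + 149.459 + 149.203 + 150.014 + 150.562 + 150.202) / 11 = 150.0860909
s = sqrt(sum((x - mean)^2)/(n-1)) = 1.0786313
u_A = s / sqrt(n) = 1.0786313 / sqrt(11) = 0.32521957
u_B1 = 0.112 / sqrt(2) = 0.079195959
u_B2 = 1.362 / sqrt(6) = 0.55603417
u_B3 = 0.637 / sqrt(6) = 0.26005416
u_B4 = 0.145 / sqrt(3) = 0.083715789
uc = sqrt(0.32521957^2 + 0.079195959^2 + 0.55603417^2 + 0.26005416^2 + 0.083715789^2) = 0.70416636
U = k * uc = 3 * 0.70416636
U = 2.1125

2.1125


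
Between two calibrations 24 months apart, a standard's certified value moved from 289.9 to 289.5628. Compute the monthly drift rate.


rate = (v2 - v1) / months
= (289.5628 - 289.9) / 24
= -0.3372 / 24
= -0.0140

-0.0140


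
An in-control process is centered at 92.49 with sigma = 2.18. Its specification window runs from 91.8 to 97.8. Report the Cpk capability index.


Cpu = (USL - mean) / (3*sigma) = (97.8 - 92.49) / (3*2.18) = 0.8119
Cpl = (mean - LSL) / (3*sigma) = (92.49 - 91.8) / (3*2.18) = 0.1055
Cpk = min(Cpu, Cpl) = 0.1055

0.1055


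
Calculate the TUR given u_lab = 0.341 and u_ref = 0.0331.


TUR = u_lab / u_ref
= 0.341 / 0.0331
= 10.3021

10.3021


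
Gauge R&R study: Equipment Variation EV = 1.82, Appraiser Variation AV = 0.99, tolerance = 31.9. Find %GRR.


GRR = sqrt(EV^2 + AV^2) = sqrt(1.82^2 + 0.99^2) = 2.0718349
%GRR = GRR / tol * 100 = 2.0718349 / 31.9 * 100
%GRR = 6.4948

6.4948


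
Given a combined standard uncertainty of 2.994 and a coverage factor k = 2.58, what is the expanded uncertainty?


U = k * uc
U = 2.58 * 2.994
U = 7.7245

7.7245


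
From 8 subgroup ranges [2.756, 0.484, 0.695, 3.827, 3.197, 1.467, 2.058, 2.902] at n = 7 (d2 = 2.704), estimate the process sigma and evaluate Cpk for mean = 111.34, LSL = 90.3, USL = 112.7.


R_bar = (2.756 + 0.484 + 0.695 + 3.827 + 3.197 + 1.467 + 2.058 + 2.902) / 8 = 2.17325
sigma = R_bar / d2 = 2.17325 / 2.704 = 0.80371672
Cp = (USL - LSL)/(6*sigma) = (112.7 - 90.3)/(6*0.80371672) = 4.6451
Cpu = (112.7 - 111.34)/(3*0.80371672) = 0.5640
Cpl = (111.34 - 90.3)/(3*0.80371672) = 8.7261
Cpk = min(Cpu, Cpl) = 0.5640

0.5640


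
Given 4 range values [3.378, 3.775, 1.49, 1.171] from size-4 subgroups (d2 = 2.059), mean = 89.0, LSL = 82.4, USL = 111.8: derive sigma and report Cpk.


R_bar = (3.378 + 3.775 + 1.49 + 1.171) / 4 = 2.4535
sigma = R_bar / d2 = 2.4535 / 2.059 = 1.1915979
Cp = (USL - LSL)/(6*sigma) = (111.8 - 82.4)/(6*1.1915979) = 4.1121
Cpu = (111.8 - 89.0)/(3*1.1915979) = 6.3780
Cpl = (89.0 - 82.4)/(3*1.1915979) = 1.8463
Cpk = min(Cpu, Cpl) = 1.8463

1.8463


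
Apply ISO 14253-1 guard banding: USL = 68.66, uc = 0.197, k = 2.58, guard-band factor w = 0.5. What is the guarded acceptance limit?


U = k * uc = 2.58 * 0.197 = 0.50826
guard band g = w * U = 0.5 * 0.50826 = 0.25413
AL = USL - g = 68.66 - 0.25413
AL = 68.4059

68.4059


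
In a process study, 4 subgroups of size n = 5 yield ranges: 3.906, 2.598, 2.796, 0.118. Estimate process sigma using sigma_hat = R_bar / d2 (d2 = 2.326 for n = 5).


R_bar = (3.906 + 2.598 + 2.796 + 0.118) / 4
R_bar = 9.418 / 4 = 2.3545
sigma_hat = R_bar / d2 = 2.3545 / 2.326 = 1.0123

1.0123


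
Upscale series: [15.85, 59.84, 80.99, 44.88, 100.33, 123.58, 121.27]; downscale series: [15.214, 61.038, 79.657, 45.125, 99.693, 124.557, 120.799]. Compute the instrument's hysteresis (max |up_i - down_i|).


|15.85 - 15.214| = 0.6360
|59.84 - 61.038| = 1.1980
|80.99 - 79.657| = 1.3330
|44.88 - 45.125| = 0.2450
|100.33 - 99.693| = 0.6370
|123.58 - 124.557| = 0.9770
|121.27 - 120.799| = 0.4710
hysteresis = max(diffs) = 1.3330

1.3330


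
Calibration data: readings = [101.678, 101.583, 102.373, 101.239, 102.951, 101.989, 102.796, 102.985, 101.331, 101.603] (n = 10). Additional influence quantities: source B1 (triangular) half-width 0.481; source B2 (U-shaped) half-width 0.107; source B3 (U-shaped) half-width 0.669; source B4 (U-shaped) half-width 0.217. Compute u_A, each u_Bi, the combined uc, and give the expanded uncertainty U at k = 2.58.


mean = (101.678 + 101.583 + 102.373 + 101.239 + 102.951 + 101.989 + 102.796 + 102.985 + 101.331 + 101.603) / 10 = 102.0528
s = sqrt(sum((x - mean)^2)/(n-1)) = 0.67342224
u_A = s / sqrt(n) = 0.67342224 / sqrt(10) = 0.21295481
u_B1 = 0.481 / sqrt(6) = 0.19636743
u_B2 = 0.107 / sqrt(2) = 0.075660426
u_B3 = 0.669 / sqrt(2) = 0.47305444
u_B4 = 0.217 / sqrt(2) = 0.15344217
uc = sqrt(0.21295481^2 + 0.19636743^2 + 0.075660426^2 + 0.47305444^2 + 0.15344217^2) = 0.58048206
U = k * uc = 2.58 * 0.58048206
U = 1.4976

1.4976


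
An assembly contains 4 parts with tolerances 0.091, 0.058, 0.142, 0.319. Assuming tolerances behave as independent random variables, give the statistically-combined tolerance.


RSS = sqrt(0.091^2 + 0.058^2 + 0.142^2 + 0.319^2)
= sqrt(0.13357)
= 0.3655

0.3655


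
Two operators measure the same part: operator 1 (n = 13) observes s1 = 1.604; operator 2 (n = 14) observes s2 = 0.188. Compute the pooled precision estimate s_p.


s_p = sqrt(((n1-1)*s1^2 + (n2-1)*s2^2) / (n1+n2-2))
numerator = (13-1)*1.604^2 + (14-1)*0.188^2 = 30.873792 + 0.459472 = 31.333264
denominator = 13 + 14 - 2 = 25
s_p^2 = 31.333264 / 25 = 1.2533306
s_p = sqrt(1.2533306) = 1.1195

1.1195


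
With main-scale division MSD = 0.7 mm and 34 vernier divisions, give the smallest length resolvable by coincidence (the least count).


LC = MSD / n_div
= 0.7 / 34
= 0.0206

0.0206


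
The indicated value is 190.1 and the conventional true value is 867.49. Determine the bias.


Systematic error = measured - true
= 190.1 - 867.49
= -677.3900

-677.3900


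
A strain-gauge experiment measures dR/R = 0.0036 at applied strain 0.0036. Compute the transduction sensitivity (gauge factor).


GF = (dR/R) / epsilon
= 0.0036 / 0.0036
= 1.0000

1.0000


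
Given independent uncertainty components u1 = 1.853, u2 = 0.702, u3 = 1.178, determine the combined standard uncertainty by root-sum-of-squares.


uc = sqrt(1.853^2 + 0.702^2 + 1.178^2)
uc = sqrt(5.314097)
uc = 2.3052

2.3052


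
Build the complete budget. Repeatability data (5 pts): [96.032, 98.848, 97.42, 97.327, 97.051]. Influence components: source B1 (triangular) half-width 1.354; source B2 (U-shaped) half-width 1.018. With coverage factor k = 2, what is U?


mean = (96.032 + 98.848 + 97.42 + 97.327 + 97.051) / 5 = 97.3356
s = sqrt(sum((x - mean)^2)/(n-1)) = 1.0093217
u_A = s / sqrt(n) = 1.0093217 / sqrt(5) = 0.45138239
u_B1 = 1.354 / sqrt(6) = 0.55276819
u_B2 = 1.018 / sqrt(2) = 0.7198347
uc = sqrt(0.45138239^2 + 0.55276819^2 + 0.7198347^2) = 1.0136374
U = k * uc = 2 * 1.0136374
U = 2.0273

2.0273


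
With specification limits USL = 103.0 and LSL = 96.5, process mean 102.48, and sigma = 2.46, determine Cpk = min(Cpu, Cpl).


Cpu = (USL - mean) / (3*sigma) = (103.0 - 102.48) / (3*2.46) = 0.0705
Cpl = (mean - LSL) / (3*sigma) = (102.48 - 96.5) / (3*2.46) = 0.8103
Cpk = min(Cpu, Cpl) = 0.0705

0.0705


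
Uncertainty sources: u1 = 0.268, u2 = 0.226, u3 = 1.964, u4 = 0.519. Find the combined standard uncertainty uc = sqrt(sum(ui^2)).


uc = sqrt(0.268^2 + 0.226^2 + 1.964^2 + 0.519^2)
uc = sqrt(4.249557)
uc = 2.0614

2.0614


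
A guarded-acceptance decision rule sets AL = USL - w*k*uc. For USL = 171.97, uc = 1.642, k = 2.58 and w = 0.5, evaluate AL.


U = k * uc = 2.58 * 1.642 = 4.23636
guard band g = w * U = 0.5 * 4.23636 = 2.11818
AL = USL - g = 171.97 - 2.11818
AL = 169.8518

169.8518


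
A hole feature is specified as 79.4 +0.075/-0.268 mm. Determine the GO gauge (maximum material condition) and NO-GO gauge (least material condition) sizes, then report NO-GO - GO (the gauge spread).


GO = nominal - lower_tol (smallest hole = maximum material condition)
GO = 79.4 - 0.268 = 79.132
NO-GO = nominal + upper_tol (largest hole = least material condition)
NO-GO = 79.4 + 0.075 = 79.475
spread = NO-GO - GO = 79.475 - 79.132 = 0.3430

0.3430


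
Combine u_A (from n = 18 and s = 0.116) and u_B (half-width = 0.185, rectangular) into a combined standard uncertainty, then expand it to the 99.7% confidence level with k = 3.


u_A = s / sqrt(n) = 0.116 / sqrt(18) = 0.027341462
u_B = half_width / sqrt(3) = 0.185 / sqrt(3) = 0.1068098
uc = sqrt(u_A^2 + u_B^2) = sqrt(0.027341462^2 + 0.1068098^2) = 0.11025375
U = k * uc = 3 * 0.11025375
U = 0.3308

0.3308


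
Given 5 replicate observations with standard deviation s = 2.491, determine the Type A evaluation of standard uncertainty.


u_A = s / sqrt(n)
u_A = 2.491 / sqrt(5)
u_A = 2.491 / 2.236068
u_A = 1.1140

1.1140


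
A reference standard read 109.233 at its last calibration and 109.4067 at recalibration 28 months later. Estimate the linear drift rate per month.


rate = (v2 - v1) / months
= (109.4067 - 109.233) / 28
= 0.1737 / 28
= 0.0062

0.0062


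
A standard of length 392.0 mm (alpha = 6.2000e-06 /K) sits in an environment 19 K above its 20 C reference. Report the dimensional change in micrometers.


dL = L * alpha * dT
= 392.0 * 6.2000e-06 * 19
= 0.0461776 mm
dL_um = 0.0461776 * 1000 = 46.1776 um

46.1776


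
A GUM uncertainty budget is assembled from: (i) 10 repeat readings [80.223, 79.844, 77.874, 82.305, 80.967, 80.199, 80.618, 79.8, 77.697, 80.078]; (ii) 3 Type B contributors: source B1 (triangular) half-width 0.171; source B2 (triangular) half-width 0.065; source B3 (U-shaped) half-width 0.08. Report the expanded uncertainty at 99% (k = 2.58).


mean = (80.223 + 79.844 + 77.874 + 82.305 + 80.967 + 80.199 + 80.618 + 79.8 + 77.697 + 80.078) / 10 = 79.9605
s = sqrt(sum((x - mean)^2)/(n-1)) = 1.3580161
u_A = s / sqrt(n) = 1.3580161 / sqrt(10) = 0.4294424
u_B1 = 0.171 / sqrt(6) = 0.069810458
u_B2 = 0.065 / sqrt(6) = 0.026536139
u_B3 = 0.08 / sqrt(2) = 0.056568542
uc = sqrt(0.4294424^2 + 0.069810458^2 + 0.026536139^2 + 0.056568542^2) = 0.43954345
U = k * uc = 2.58 * 0.43954345
U = 1.1340

1.1340


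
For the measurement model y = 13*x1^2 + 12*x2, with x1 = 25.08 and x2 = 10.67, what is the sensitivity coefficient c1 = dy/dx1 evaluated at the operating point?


y = 13*x1^2 + 12*x2
dy/dx1 = 2*13*x1
Evaluate at x1 = 25.08: c1 = 26 * 25.08
c1 = 652.0800

652.0800


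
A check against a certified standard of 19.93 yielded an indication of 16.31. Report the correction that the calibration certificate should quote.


Correction = standard - reading
= 19.93 - 16.31
= 3.6200

3.6200


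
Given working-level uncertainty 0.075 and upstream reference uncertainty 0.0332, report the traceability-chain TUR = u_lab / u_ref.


TUR = u_lab / u_ref
= 0.075 / 0.0332
= 2.2590

2.2590


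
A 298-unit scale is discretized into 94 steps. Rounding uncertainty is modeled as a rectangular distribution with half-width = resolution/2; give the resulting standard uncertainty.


resolution = range / divisions
resolution = 298 / 94 = 3.1702128
u_res = resolution / (2*sqrt(3))
u_res = 3.1702128 / 3.4641016
u_res = 0.9152

0.9152


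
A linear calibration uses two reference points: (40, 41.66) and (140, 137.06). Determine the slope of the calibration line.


slope = (y2 - y1) / (x2 - x1)
= (137.06 - 41.66) / (140 - 40)
= 95.4000 / 100
= 0.9540

0.9540


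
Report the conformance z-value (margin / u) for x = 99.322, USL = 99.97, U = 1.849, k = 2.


u = U / k = 1.849 / 2 = 0.9245
margin = |USL - x| = |99.97 - 99.322| = 0.648
z = margin / u = 0.648 / 0.9245
z = 0.7009

0.7009


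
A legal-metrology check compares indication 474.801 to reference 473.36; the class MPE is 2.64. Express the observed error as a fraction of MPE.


e = indication - reference = 474.801 - 473.36 = 1.4410
|e| = 1.4410
ratio = |e| / MPE = 1.4410 / 2.64
ratio = 0.5458

0.5458


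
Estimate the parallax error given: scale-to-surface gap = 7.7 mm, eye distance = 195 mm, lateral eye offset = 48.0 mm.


error = h * offset / d
= 7.7 * 48.0 / 195
= 1.8954

1.8954


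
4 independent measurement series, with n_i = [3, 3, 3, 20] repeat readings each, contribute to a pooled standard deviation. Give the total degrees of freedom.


nu = sum_i (n_i - 1)
nu = ((3 - 1) + (3 - 1) + (3 - 1) + (20 - 1))
nu = 2 + 2 + 2 + 19
nu = 25

25


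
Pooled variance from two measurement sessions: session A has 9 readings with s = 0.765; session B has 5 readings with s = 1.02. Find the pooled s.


s_p = sqrt(((n1-1)*s1^2 + (n2-1)*s2^2) / (n1+n2-2))
numerator = (9-1)*0.765^2 + (5-1)*1.02^2 = 4.6818 + 4.1616 = 8.8434
denominator = 9 + 5 - 2 = 12
s_p^2 = 8.8434 / 12 = 0.73695
s_p = sqrt(0.73695) = 0.8585

0.8585


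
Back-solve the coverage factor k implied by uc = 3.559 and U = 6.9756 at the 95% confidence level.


k = U / uc
k = 6.9756 / 3.559
k = 1.96

1.96


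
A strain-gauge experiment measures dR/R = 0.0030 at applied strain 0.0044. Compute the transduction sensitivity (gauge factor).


GF = (dR/R) / epsilon
= 0.0030 / 0.0044
= 0.6818

0.6818


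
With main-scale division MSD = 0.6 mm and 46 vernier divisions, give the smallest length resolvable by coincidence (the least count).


LC = MSD / n_div
= 0.6 / 46
= 0.0130

0.0130


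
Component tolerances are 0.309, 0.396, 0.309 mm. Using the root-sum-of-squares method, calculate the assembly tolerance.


RSS = sqrt(0.309^2 + 0.396^2 + 0.309^2)
= sqrt(0.347778)
= 0.5897

0.5897


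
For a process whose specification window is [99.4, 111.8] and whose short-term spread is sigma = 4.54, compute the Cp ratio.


Cp = (USL - LSL) / (6 * sigma)
= (111.8 - 99.4) / (6 * 4.54)
= 12.4000 / 27.2400
= 0.4552

0.4552


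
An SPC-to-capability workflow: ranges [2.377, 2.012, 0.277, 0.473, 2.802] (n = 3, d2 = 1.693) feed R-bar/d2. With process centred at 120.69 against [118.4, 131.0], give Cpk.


R_bar = (2.377 + 2.012 + 0.277 + 0.473 + 2.802) / 5 = 1.5882
sigma = R_bar / d2 = 1.5882 / 1.693 = 0.93809805
Cp = (USL - LSL)/(6*sigma) = (131.0 - 118.4)/(6*0.93809805) = 2.2386
Cpu = (131.0 - 120.69)/(3*0.93809805) = 3.6634
Cpl = (120.69 - 118.4)/(3*0.93809805) = 0.8137
Cpk = min(Cpu, Cpl) = 0.8137

0.8137


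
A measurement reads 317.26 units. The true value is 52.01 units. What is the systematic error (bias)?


Systematic error = measured - true
= 317.26 - 52.01
= 265.2500

265.2500


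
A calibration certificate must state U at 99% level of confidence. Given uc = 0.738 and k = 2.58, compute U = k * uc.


U = k * uc
U = 2.58 * 0.738
U = 1.9040

1.9040


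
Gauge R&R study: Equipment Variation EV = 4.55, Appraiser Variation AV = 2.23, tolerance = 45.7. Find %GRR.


GRR = sqrt(EV^2 + AV^2) = sqrt(4.55^2 + 2.23^2) = 5.0670899
%GRR = GRR / tol * 100 = 5.0670899 / 45.7 * 100
%GRR = 11.0877

11.0877


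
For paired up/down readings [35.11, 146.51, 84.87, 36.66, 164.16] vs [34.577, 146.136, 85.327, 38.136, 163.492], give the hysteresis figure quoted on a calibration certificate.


|35.11 - 34.577| = 0.5330
|146.51 - 146.136| = 0.3740
|84.87 - 85.327| = 0.4570
|36.66 - 38.136| = 1.4760
|164.16 - 163.492| = 0.6680
hysteresis = max(diffs) = 1.4760

1.4760


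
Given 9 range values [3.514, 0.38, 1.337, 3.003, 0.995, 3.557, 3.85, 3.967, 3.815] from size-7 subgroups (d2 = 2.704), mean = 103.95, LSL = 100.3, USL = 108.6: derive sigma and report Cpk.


R_bar = (3.514 + 0.38 + 1.337 + 3.003 + 0.995 + 3.557 + 3.85 + 3.967 + 3.815) / 9 = 2.7131111
sigma = R_bar / d2 = 2.7131111 / 2.704 = 1.0033695
Cp = (USL - LSL)/(6*sigma) = (108.6 - 100.3)/(6*1.0033695) = 1.3787
Cpu = (108.6 - 103.95)/(3*1.0033695) = 1.5448
Cpl = (103.95 - 100.3)/(3*1.0033695) = 1.2126
Cpk = min(Cpu, Cpl) = 1.2126

1.2126


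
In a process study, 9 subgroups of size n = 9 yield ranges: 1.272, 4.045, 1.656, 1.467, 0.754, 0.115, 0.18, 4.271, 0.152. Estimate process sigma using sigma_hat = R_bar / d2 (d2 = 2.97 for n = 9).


R_bar = (1.272 + 4.045 + 1.656 + 1.467 + 0.754 + 0.115 + 0.18 + 4.271 + 0.152) / 9
R_bar = 13.912 / 9 = 1.5457778
sigma_hat = R_bar / d2 = 1.5457778 / 2.97 = 0.5205

0.5205


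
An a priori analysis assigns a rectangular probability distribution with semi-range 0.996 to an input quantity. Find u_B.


u_B = half_width / sqrt(3)
u_B = 0.996 / 1.7320508
u_B = 0.5750

0.5750


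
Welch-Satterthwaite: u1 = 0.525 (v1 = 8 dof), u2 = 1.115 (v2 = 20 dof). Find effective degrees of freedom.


uc = sqrt(u1^2 + u2^2) = sqrt(0.525^2 + 1.115^2) = 1.2324163
v_eff = uc^4 / (u1^4/v1 + u2^4/v2)
= 1.2324163^4 / (0.525^4/8 + 1.115^4/20)
= 2.3069051 / 0.086776563
v_eff = 26.5844

26.5844


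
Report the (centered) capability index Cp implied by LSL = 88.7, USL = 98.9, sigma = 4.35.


Cp = (USL - LSL) / (6 * sigma)
= (98.9 - 88.7) / (6 * 4.35)
= 10.2000 / 26.1000
= 0.3908

0.3908


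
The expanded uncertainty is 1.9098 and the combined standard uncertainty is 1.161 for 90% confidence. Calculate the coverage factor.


k = U / uc
k = 1.9098 / 1.161
k = 1.645

1.645


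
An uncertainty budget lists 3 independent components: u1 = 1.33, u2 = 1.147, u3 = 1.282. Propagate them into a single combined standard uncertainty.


uc = sqrt(1.33^2 + 1.147^2 + 1.282^2)
uc = sqrt(4.728033)
uc = 2.1744

2.1744


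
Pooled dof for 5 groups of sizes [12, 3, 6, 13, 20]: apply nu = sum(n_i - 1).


nu = sum_i (n_i - 1)
nu = ((12 - 1) + (3 - 1) + (6 - 1) + (13 - 1) + (20 - 1))
nu = 11 + 2 + 5 + 12 + 19
nu = 49

49


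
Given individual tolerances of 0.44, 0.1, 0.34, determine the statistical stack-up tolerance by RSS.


RSS = sqrt(0.44^2 + 0.1^2 + 0.34^2)
= sqrt(0.3192)
= 0.5650

0.5650


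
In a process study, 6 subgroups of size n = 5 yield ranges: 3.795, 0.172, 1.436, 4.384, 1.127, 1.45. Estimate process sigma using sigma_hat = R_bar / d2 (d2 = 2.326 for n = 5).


R_bar = (3.795 + 0.172 + 1.436 + 4.384 + 1.127 + 1.45) / 6
R_bar = 12.364 / 6 = 2.0606667
sigma_hat = R_bar / d2 = 2.0606667 / 2.326 = 0.8859

0.8859


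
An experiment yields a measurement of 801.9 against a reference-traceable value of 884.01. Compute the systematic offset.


Systematic error = measured - true
= 801.9 - 884.01
= -82.1100

-82.1100


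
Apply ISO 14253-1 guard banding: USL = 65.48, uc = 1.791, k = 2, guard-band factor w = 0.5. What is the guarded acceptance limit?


U = k * uc = 2 * 1.791 = 3.582
guard band g = w * U = 0.5 * 3.582 = 1.791
AL = USL - g = 65.48 - 1.791
AL = 63.6890

63.6890


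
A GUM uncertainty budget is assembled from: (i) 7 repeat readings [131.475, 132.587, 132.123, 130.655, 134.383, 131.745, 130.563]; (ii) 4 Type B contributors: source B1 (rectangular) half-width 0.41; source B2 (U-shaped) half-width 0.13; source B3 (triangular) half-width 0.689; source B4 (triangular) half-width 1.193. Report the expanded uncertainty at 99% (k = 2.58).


mean = (131.475 + 132.587 + 132.123 + 130.655 + 134.383 + 131.745 + 130.563) / 7 = 131.933
s = sqrt(sum((x - mean)^2)/(n-1)) = 1.3052208
u_A = s / sqrt(n) = 1.3052208 / sqrt(7) = 0.49332709
u_B1 = 0.41 / sqrt(3) = 0.23671361
u_B2 = 0.13 / sqrt(2) = 0.091923882
u_B3 = 0.689 / sqrt(6) = 0.28128307
u_B4 = 1.193 / sqrt(6) = 0.48704021
uc = sqrt(0.49332709^2 + 0.23671361^2 + 0.091923882^2 + 0.28128307^2 + 0.48704021^2) = 0.79005271
U = k * uc = 2.58 * 0.79005271
U = 2.0383

2.0383


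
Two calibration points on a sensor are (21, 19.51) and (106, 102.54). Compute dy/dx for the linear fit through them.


slope = (y2 - y1) / (x2 - x1)
= (102.54 - 19.51) / (106 - 21)
= 83.0300 / 85
= 0.9768

0.9768


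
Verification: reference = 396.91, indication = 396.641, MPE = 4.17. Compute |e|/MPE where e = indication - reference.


e = indication - reference = 396.641 - 396.91 = -0.2690
|e| = 0.2690
ratio = |e| / MPE = 0.2690 / 4.17
ratio = 0.0645

0.0645


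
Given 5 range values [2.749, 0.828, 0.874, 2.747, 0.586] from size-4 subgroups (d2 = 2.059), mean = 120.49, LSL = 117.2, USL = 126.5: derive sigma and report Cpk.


R_bar = (2.749 + 0.828 + 0.874 + 2.747 + 0.586) / 5 = 1.5568
sigma = R_bar / d2 = 1.5568 / 2.059 = 0.75609519
Cp = (USL - LSL)/(6*sigma) = (126.5 - 117.2)/(6*0.75609519) = 2.0500
Cpu = (126.5 - 120.49)/(3*0.75609519) = 2.6496
Cpl = (120.49 - 117.2)/(3*0.75609519) = 1.4504
Cpk = min(Cpu, Cpl) = 1.4504

1.4504


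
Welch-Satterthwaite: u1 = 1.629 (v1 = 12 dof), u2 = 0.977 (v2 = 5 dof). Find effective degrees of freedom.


uc = sqrt(u1^2 + u2^2) = sqrt(1.629^2 + 0.977^2) = 1.8995184
v_eff = uc^4 / (u1^4/v1 + u2^4/v2)
= 1.8995184^4 / (1.629^4/12 + 0.977^4/5)
= 13.018892 / 0.76904267
v_eff = 16.9287

16.9287


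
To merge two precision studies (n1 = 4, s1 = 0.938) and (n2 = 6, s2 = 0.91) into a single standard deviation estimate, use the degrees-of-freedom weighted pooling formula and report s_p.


s_p = sqrt(((n1-1)*s1^2 + (n2-1)*s2^2) / (n1+n2-2))
numerator = (4-1)*0.938^2 + (6-1)*0.91^2 = 2.639532 + 4.1405 = 6.780032
denominator = 4 + 6 - 2 = 8
s_p^2 = 6.780032 / 8 = 0.847504
s_p = sqrt(0.847504) = 0.9206

0.9206


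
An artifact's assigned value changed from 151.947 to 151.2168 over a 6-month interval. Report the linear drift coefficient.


rate = (v2 - v1) / months
= (151.2168 - 151.947) / 6
= -0.7302 / 6
= -0.1217

-0.1217


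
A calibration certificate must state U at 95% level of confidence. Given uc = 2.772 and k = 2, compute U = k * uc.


U = k * uc
U = 2 * 2.772
U = 5.5440

5.5440


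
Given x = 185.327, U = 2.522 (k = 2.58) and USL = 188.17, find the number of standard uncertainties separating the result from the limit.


u = U / k = 2.522 / 2.58 = 0.97751938
margin = |USL - x| = |188.17 - 185.327| = 2.843
z = margin / u = 2.843 / 0.97751938
z = 2.9084

2.9084


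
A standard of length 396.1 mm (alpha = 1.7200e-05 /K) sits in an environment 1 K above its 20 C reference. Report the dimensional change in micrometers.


dL = L * alpha * dT
= 396.1 * 1.7200e-05 * 1
= 0.0068129 mm
dL_um = 0.0068129 * 1000 = 6.8129 um

6.8129


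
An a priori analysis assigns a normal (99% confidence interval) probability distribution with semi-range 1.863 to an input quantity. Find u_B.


u_B = half_width / 2.576
u_B = 1.863 / 2.576
u_B = 0.7232

0.7232


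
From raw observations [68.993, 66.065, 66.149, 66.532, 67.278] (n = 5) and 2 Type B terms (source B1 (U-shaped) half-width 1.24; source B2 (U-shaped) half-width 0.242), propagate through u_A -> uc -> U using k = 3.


mean = (68.993 + 66.065 + 66.149 + 66.532 + 67.278) / 5 = 67.0034
s = sqrt(sum((x - mean)^2)/(n-1)) = 1.2110662
u_A = s / sqrt(n) = 1.2110662 / sqrt(5) = 0.54160527
u_B1 = 1.24 / sqrt(2) = 0.87681241
u_B2 = 0.242 / sqrt(2) = 0.17111984
uc = sqrt(0.54160527^2 + 0.87681241^2 + 0.17111984^2) = 1.0447097
U = k * uc = 3 * 1.0447097
U = 3.1341

3.1341


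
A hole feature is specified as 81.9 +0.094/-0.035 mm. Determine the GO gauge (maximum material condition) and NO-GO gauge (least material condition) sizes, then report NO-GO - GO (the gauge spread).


GO = nominal - lower_tol (smallest hole = maximum material condition)
GO = 81.9 - 0.035 = 81.865
NO-GO = nominal + upper_tol (largest hole = least material condition)
NO-GO = 81.9 + 0.094 = 81.994
spread = NO-GO - GO = 81.994 - 81.865 = 0.1290

0.1290


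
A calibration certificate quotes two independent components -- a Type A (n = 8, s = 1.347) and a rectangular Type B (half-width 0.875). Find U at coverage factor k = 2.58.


u_A = s / sqrt(n) = 1.347 / sqrt(8) = 0.47623642
u_B = half_width / sqrt(3) = 0.875 / sqrt(3) = 0.50518149
uc = sqrt(u_A^2 + u_B^2) = sqrt(0.47623642^2 + 0.50518149^2) = 0.69426902
U = k * uc = 2.58 * 0.69426902
U = 1.7912

1.7912


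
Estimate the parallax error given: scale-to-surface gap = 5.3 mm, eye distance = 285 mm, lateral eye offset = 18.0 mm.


error = h * offset / d
= 5.3 * 18.0 / 285
= 0.3347

0.3347


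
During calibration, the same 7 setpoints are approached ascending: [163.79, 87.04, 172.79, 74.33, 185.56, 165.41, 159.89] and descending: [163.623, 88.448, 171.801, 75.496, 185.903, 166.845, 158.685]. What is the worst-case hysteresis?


|163.79 - 163.623| = 0.1670
|87.04 - 88.448| = 1.4080
|172.79 - 171.801| = 0.9890
|74.33 - 75.496| = 1.1660
|185.56 - 185.903| = 0.3430
|165.41 - 166.845| = 1.4350
|159.89 - 158.685| = 1.2050
hysteresis = max(diffs) = 1.4350

1.4350


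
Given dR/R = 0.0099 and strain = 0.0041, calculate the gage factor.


GF = (dR/R) / epsilon
= 0.0099 / 0.0041
= 2.4146

2.4146


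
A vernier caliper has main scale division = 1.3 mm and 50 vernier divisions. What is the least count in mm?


LC = MSD / n_div
= 1.3 / 50
= 0.0260

0.0260


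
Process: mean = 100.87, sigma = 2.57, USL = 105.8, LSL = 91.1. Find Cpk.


Cpu = (USL - mean) / (3*sigma) = (105.8 - 100.87) / (3*2.57) = 0.6394
Cpl = (mean - LSL) / (3*sigma) = (100.87 - 91.1) / (3*2.57) = 1.2672
Cpk = min(Cpu, Cpl) = 0.6394

0.6394


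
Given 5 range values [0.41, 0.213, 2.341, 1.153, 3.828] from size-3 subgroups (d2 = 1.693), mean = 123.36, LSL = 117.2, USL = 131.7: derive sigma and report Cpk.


R_bar = (0.41 + 0.213 + 2.341 + 1.153 + 3.828) / 5 = 1.589
sigma = R_bar / d2 = 1.589 / 1.693 = 0.93857058
Cp = (USL - LSL)/(6*sigma) = (131.7 - 117.2)/(6*0.93857058) = 2.5748
Cpu = (131.7 - 123.36)/(3*0.93857058) = 2.9620
Cpl = (123.36 - 117.2)/(3*0.93857058) = 2.1877
Cpk = min(Cpu, Cpl) = 2.1877

2.1877


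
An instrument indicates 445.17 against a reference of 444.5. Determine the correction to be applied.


Correction = standard - reading
= 444.5 - 445.17
= -0.6700

-0.6700


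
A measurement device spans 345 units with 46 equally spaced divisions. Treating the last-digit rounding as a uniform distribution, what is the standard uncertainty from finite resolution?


resolution = range / divisions
resolution = 345 / 46 = 7.5
u_res = resolution / (2*sqrt(3))
u_res = 7.5 / 3.4641016
u_res = 2.1651

2.1651


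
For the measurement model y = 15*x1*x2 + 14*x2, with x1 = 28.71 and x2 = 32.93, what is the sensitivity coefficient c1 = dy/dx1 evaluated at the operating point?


y = 15*x1*x2 + 14*x2
dy/dx1 = 15*x2
Evaluate at x2 = 32.93: c1 = 15 * 32.93
c1 = 493.9500

493.9500


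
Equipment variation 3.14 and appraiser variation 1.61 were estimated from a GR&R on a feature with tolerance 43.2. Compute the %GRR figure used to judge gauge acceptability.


GRR = sqrt(EV^2 + AV^2) = sqrt(3.14^2 + 1.61^2) = 3.5286966
%GRR = GRR / tol * 100 = 3.5286966 / 43.2 * 100
%GRR = 8.1683

8.1683


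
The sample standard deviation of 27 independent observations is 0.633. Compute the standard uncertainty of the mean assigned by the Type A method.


u_A = s / sqrt(n)
u_A = 0.633 / sqrt(27)
u_A = 0.633 / 5.1961524
u_A = 0.1218

0.1218


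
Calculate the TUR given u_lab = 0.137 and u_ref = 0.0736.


TUR = u_lab / u_ref
= 0.137 / 0.0736
= 1.8614

1.8614


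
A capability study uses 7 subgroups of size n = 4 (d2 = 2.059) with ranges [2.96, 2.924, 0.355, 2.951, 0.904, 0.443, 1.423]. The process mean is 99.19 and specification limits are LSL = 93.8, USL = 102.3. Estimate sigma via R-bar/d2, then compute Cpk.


R_bar = (2.96 + 2.924 + 0.355 + 2.951 + 0.904 + 0.443 + 1.423) / 7 = 1.7085714
sigma = R_bar / d2 = 1.7085714 / 2.059 = 0.82980641
Cp = (USL - LSL)/(6*sigma) = (102.3 - 93.8)/(6*0.82980641) = 1.7072
Cpu = (102.3 - 99.19)/(3*0.82980641) = 1.2493
Cpl = (99.19 - 93.8)/(3*0.82980641) = 2.1652
Cpk = min(Cpu, Cpl) = 1.2493

1.2493


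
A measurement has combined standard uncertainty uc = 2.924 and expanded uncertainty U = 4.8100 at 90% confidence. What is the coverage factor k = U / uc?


k = U / uc
k = 4.8100 / 2.924
k = 1.645

1.645


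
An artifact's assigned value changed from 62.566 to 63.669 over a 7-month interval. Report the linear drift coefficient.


rate = (v2 - v1) / months
= (63.669 - 62.566) / 7
= 1.1030 / 7
= 0.1576

0.1576


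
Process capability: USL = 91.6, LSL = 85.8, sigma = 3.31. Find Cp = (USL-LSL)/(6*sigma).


Cp = (USL - LSL) / (6 * sigma)
= (91.6 - 85.8) / (6 * 3.31)
= 5.8000 / 19.8600
= 0.2920

0.2920


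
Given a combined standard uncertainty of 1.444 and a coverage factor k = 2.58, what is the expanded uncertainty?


U = k * uc
U = 2.58 * 1.444
U = 3.7255

3.7255


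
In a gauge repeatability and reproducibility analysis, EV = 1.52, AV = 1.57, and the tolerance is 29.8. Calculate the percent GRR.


GRR = sqrt(EV^2 + AV^2) = sqrt(1.52^2 + 1.57^2) = 2.185246
%GRR = GRR / tol * 100 = 2.185246 / 29.8 * 100
%GRR = 7.3330

7.3330


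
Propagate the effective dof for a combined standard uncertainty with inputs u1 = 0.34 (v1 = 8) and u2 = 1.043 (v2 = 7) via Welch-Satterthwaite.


uc = sqrt(u1^2 + u2^2) = sqrt(0.34^2 + 1.043^2) = 1.0970182
v_eff = uc^4 / (u1^4/v1 + u2^4/v2)
= 1.0970182^4 / (0.34^4/8 + 1.043^4/7)
= 1.4482893 / 0.17072977
v_eff = 8.4829

8.4829


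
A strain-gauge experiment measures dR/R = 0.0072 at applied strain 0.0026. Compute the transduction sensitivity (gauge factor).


GF = (dR/R) / epsilon
= 0.0072 / 0.0026
= 2.7692

2.7692


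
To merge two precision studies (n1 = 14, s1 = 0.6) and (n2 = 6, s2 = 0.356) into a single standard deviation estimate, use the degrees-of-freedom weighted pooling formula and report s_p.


s_p = sqrt(((n1-1)*s1^2 + (n2-1)*s2^2) / (n1+n2-2))
numerator = (14-1)*0.6^2 + (6-1)*0.356^2 = 4.68 + 0.63368 = 5.31368
denominator = 14 + 6 - 2 = 18
s_p^2 = 5.31368 / 18 = 0.29520444
s_p = sqrt(0.29520444) = 0.5433

0.5433


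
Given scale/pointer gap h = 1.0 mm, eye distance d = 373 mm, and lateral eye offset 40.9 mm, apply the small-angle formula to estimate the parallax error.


error = h * offset / d
= 1.0 * 40.9 / 373
= 0.1097

0.1097


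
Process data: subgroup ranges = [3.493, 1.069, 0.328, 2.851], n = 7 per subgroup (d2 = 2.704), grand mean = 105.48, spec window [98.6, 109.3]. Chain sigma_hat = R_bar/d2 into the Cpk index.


R_bar = (3.493 + 1.069 + 0.328 + 2.851) / 4 = 1.93525
sigma = R_bar / d2 = 1.93525 / 2.704 = 0.71569896
Cp = (USL - LSL)/(6*sigma) = (109.3 - 98.6)/(6*0.71569896) = 2.4917
Cpu = (109.3 - 105.48)/(3*0.71569896) = 1.7791
Cpl = (105.48 - 98.6)/(3*0.71569896) = 3.2043
Cpk = min(Cpu, Cpl) = 1.7791

1.7791


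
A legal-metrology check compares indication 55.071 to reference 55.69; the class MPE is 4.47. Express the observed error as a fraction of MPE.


e = indication - reference = 55.071 - 55.69 = -0.6190
|e| = 0.6190
ratio = |e| / MPE = 0.6190 / 4.47
ratio = 0.1385

0.1385


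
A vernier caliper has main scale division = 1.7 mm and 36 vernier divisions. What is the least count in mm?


LC = MSD / n_div
= 1.7 / 36
= 0.0472

0.0472


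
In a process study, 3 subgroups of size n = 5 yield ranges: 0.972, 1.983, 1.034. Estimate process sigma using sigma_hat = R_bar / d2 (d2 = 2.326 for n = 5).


R_bar = (0.972 + 1.983 + 1.034) / 3
R_bar = 3.989 / 3 = 1.3296667
sigma_hat = R_bar / d2 = 1.3296667 / 2.326 = 0.5717

0.5717


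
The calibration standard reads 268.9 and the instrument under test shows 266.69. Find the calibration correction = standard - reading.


Correction = standard - reading
= 268.9 - 266.69
= 2.2100

2.2100


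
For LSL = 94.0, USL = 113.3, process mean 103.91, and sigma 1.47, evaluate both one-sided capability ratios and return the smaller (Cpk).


Cpu = (USL - mean) / (3*sigma) = (113.3 - 103.91) / (3*1.47) = 2.1293
Cpl = (mean - LSL) / (3*sigma) = (103.91 - 94.0) / (3*1.47) = 2.2472
Cpk = min(Cpu, Cpl) = 2.1293

2.1293


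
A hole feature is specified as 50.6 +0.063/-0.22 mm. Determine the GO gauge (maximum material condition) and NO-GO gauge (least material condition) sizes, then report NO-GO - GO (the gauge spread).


GO = nominal - lower_tol (smallest hole = maximum material condition)
GO = 50.6 - 0.22 = 50.38
NO-GO = nominal + upper_tol (largest hole = least material condition)
NO-GO = 50.6 + 0.063 = 50.663
spread = NO-GO - GO = 50.663 - 50.38 = 0.2830

0.2830


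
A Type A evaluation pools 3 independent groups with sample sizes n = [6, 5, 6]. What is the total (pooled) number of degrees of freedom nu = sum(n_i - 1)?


nu = sum_i (n_i - 1)
nu = ((6 - 1) + (5 - 1) + (6 - 1))
nu = 5 + 4 + 5
nu = 14

14


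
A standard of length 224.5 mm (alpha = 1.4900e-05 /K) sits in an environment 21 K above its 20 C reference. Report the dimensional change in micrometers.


dL = L * alpha * dT
= 224.5 * 1.4900e-05 * 21
= 0.0702461 mm
dL_um = 0.0702461 * 1000 = 70.2461 um

70.2461


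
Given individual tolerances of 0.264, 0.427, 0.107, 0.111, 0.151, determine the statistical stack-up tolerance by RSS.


RSS = sqrt(0.264^2 + 0.427^2 + 0.107^2 + 0.111^2 + 0.151^2)
= sqrt(0.298596)
= 0.5464

0.5464


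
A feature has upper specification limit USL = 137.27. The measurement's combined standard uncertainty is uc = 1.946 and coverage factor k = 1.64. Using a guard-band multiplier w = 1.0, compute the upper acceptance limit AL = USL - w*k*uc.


U = k * uc = 1.64 * 1.946 = 3.19144
guard band g = w * U = 1.0 * 3.19144 = 3.19144
AL = USL - g = 137.27 - 3.19144
AL = 134.0786

134.0786


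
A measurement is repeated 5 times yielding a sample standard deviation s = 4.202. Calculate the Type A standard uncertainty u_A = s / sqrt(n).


u_A = s / sqrt(n)
u_A = 4.202 / sqrt(5)
u_A = 4.202 / 2.236068
u_A = 1.8792

1.8792


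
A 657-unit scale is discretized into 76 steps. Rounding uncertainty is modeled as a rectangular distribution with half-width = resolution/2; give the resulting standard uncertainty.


resolution = range / divisions
resolution = 657 / 76 = 8.6447368
u_res = resolution / (2*sqrt(3))
u_res = 8.6447368 / 3.4641016
u_res = 2.4955

2.4955


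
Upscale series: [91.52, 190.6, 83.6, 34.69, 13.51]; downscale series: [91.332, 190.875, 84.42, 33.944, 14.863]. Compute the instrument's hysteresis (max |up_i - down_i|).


|91.52 - 91.332| = 0.1880
|190.6 - 190.875| = 0.2750
|83.6 - 84.42| = 0.8200
|34.69 - 33.944| = 0.7460
|13.51 - 14.863| = 1.3530
hysteresis = max(diffs) = 1.3530

1.3530
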